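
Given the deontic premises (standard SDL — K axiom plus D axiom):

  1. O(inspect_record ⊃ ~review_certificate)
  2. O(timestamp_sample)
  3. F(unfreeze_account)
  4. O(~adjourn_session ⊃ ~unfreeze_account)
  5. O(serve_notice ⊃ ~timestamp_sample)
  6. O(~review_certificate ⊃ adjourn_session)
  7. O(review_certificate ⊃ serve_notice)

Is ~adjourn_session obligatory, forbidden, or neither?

Forbidden

Premise 2 gives O(timestamp_sample).
Premise 5, O(serve_notice ⊃ ~timestamp_sample), contraposes to O(timestamp_sample ⊃ ~serve_notice); with O(timestamp_sample) we get O(~serve_notice).
Premise 7, O(review_certificate ⊃ serve_notice), contraposes to O(~serve_notice ⊃ ~review_certificate); with O(~serve_notice) we get O(~review_certificate).
Applying K to premise 6 (O(~review_certificate ⊃ adjourn_session)) and O(~review_certificate) yields O(adjourn_session).
Premises 1, 3, 4 do not contribute to this derivation.
Thus O(adjourn_session), which is F(~adjourn_session): ~adjourn_session is forbidden.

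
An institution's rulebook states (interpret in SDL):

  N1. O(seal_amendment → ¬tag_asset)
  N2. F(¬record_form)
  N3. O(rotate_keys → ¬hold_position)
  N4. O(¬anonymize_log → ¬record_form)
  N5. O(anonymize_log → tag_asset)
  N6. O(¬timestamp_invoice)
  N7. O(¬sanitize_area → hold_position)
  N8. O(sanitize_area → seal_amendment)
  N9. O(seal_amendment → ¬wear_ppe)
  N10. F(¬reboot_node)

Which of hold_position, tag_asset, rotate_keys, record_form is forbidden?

rotate_keys

Premise 2, F(¬record_form), is equivalent to O(record_form).
Premise 4 is O(¬anonymize_log → ¬record_form); contrapositively O(record_form → anonymize_log). Since O(record_form) holds, K gives O(anonymize_log).
Premise 5 is O(anonymize_log → tag_asset); since O(anonymize_log), deontic closure gives O(tag_asset).
Premise 1, O(seal_amendment → ¬tag_asset), contraposes to O(tag_asset → ¬seal_amendment); with O(tag_asset) we get O(¬seal_amendment).
Premise 8 is O(sanitize_area → seal_amendment); contrapositively O(¬seal_amendment → ¬sanitize_area). Since O(¬seal_amendment) holds, K gives O(¬sanitize_area).
With premise 7, O(¬sanitize_area → hold_position), the K-axiom yields O(hold_position).
The contrapositive of premise 3 (O(rotate_keys → ¬hold_position)) is O(hold_position → ¬rotate_keys), and O(hold_position) is already established, so O(¬rotate_keys).
So O(¬rotate_keys) holds, i.e. rotate_keys is forbidden. None of the other listed options is forbidden under the premises.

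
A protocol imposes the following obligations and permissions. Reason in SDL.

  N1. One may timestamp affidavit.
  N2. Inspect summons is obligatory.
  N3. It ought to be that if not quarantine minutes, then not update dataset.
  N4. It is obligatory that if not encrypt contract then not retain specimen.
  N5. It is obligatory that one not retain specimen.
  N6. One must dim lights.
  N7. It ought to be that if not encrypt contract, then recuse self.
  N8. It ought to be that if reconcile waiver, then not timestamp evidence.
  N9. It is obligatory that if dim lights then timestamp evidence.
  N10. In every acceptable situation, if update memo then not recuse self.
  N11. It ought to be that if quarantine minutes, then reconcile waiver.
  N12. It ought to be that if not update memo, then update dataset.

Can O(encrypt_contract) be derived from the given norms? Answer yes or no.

Premise 6 states O(dim_lights) outright.
Premise 9 is O(dim_lights → timestamp_evidence); since O(dim_lights), deontic closure gives O(timestamp_evidence).
Premise 8, O(reconcile_waiver → ¬timestamp_evidence), contraposes to O(timestamp_evidence → ¬reconcile_waiver); with O(timestamp_evidence) we get O(¬reconcile_waiver).
Premise 11, O(quarantine_minutes → reconcile_waiver), contraposes to O(¬reconcile_waiver → ¬quarantine_minutes); with O(¬reconcile_waiver) we get O(¬quarantine_minutes).
Applying K to premise 3 (O(¬quarantine_minutes → ¬update_dataset)) and O(¬quarantine_minutes) yields O(¬update_dataset).
The contrapositive of premise 12 (O(¬update_memo → update_dataset)) is O(¬update_dataset → update_memo), and O(¬update_dataset) is already established, so O(update_memo).
From O(update_memo) and premise 10, O(update_memo → ¬recuse_self), we obtain O(¬recuse_self).
Premise 7, O(¬encrypt_contract → recuse_self), contraposes to O(¬recuse_self → encrypt_contract); with O(¬recuse_self) we get O(encrypt_contract).
Premises 1, 2, 4, 5 do not contribute to this derivation.
So O(encrypt_contract) follows.

Yes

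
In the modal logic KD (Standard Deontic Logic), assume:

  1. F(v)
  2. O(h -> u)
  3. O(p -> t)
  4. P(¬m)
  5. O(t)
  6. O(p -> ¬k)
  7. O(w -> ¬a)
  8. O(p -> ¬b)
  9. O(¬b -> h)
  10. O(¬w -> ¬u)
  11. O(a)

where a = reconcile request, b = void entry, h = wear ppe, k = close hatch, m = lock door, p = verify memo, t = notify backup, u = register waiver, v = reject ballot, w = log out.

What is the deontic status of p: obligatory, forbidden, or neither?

Premise 11 states O(a) outright.
Premise 7 is O(w -> ¬a); contrapositively O(a -> ¬w). Since O(a) holds, K gives O(¬w).
With premise 10, O(¬w -> ¬u), the K-axiom yields O(¬u).
Premise 2 is O(h -> u); contrapositively O(¬u -> ¬h). Since O(¬u) holds, K gives O(¬h).
Premise 9 is O(¬b -> h); contrapositively O(¬h -> b). Since O(¬h) holds, K gives O(b).
Premise 8, O(p -> ¬b), contraposes to O(b -> ¬p); with O(b) we get O(¬p).
Premises 1, 3, 4, 5, 6 do not contribute to this derivation.
Thus O(¬p), which is F(p): p is forbidden.

Forbidden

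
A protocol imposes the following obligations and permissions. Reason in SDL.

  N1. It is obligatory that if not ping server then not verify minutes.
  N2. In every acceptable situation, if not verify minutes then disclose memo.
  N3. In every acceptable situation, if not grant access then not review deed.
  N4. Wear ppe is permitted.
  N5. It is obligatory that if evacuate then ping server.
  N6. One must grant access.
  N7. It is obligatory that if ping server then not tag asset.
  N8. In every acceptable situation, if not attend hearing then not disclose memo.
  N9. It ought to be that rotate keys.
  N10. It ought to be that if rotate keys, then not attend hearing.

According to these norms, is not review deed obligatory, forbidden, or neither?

Neither

Premise 3 is O(¬grant_access → ¬review_deed), but O(¬grant_access) is not derivable from the premises, so it does not yield O(¬review_deed).
No premise or chain of K-axiom applications forces O(¬review_deed), and none forces O(review_deed). So ¬review_deed is neither obligatory nor forbidden under these norms.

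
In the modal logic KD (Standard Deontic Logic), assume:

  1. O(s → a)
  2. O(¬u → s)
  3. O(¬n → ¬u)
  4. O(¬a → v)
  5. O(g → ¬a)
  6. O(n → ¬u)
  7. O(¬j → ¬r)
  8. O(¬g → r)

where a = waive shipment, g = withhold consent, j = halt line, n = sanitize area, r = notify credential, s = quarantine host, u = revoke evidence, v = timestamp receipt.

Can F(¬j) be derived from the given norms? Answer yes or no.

By case analysis on ¬n: premise 3 gives O(¬n → ¬u) and premise 6 gives O(n → ¬u), so O(¬u) either way.
From O(¬u) and premise 2, O(¬u → s), we obtain O(s).
From O(s) and premise 1, O(s → a), we obtain O(a).
Premise 5, O(g → ¬a), contraposes to O(a → ¬g); with O(a) we get O(¬g).
From O(¬g) and premise 8, O(¬g → r), we obtain O(r).
The contrapositive of premise 7 (O(¬j → ¬r)) is O(r → j), and O(r) is already established, so O(j).
Premise 4 does not contribute to this derivation.
So O(j) holds, i.e. F(¬j). The claim follows.

Yes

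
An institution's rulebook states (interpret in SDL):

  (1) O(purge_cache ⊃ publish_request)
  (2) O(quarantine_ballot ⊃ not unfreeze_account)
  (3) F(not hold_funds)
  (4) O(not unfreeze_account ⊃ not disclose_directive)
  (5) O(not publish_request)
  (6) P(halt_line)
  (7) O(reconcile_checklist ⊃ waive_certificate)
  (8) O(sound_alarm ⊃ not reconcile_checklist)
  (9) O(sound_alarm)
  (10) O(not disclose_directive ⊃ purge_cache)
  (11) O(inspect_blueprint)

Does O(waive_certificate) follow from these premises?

No

Premise 7 is O(reconcile_checklist ⊃ waive_certificate), but O(reconcile_checklist) is not derivable from the premises, so it does not yield O(waive_certificate).
No other premise forces O(waive_certificate). An ideal world satisfying every premise can still have waive_certificate false, so O(waive_certificate) is not derivable.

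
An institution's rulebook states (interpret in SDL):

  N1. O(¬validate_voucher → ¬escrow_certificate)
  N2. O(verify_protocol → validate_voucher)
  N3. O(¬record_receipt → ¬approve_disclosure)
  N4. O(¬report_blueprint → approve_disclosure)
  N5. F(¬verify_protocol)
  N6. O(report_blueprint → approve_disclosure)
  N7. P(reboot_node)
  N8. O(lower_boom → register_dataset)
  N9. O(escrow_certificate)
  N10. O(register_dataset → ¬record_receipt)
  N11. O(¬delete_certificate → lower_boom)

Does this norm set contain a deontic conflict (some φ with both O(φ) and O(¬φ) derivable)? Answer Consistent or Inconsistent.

Premise 1 is O(¬validate_voucher → ¬escrow_certificate), but O(¬validate_voucher) is not derivable from the premises, so it does not yield O(¬escrow_certificate).
So O(¬escrow_certificate) is not derivable, and the apparent clash with O(escrow_certificate) does not arise.
A world satisfying every obligation exists (e.g. approve_disclosure=true, delete_certificate=true, escrow_certificate=true, lower_boom=false, reboot_node=false, record_receipt=true, register_dataset=false, report_blueprint=false, validate_voucher=true, verify_protocol=true); no atom is both obligatory and forbidden, so the set is consistent.

Consistent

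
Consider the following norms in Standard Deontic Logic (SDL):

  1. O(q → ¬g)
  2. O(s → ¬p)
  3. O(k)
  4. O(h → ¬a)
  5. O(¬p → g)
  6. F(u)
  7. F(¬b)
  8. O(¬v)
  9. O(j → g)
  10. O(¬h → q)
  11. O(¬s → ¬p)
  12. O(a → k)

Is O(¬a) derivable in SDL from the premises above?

Yes

Premises 2 and 11 are O(s → ¬p) and O(¬s → ¬p); every ideal world satisfies s or ¬s, so in either case ¬p holds — hence O(¬p).
Applying K to premise 5 (O(¬p → g)) and O(¬p) yields O(g).
Premise 1 is O(q → ¬g); contrapositively O(g → ¬q). Since O(g) holds, K gives O(¬q).
Premise 10 is O(¬h → q); contrapositively O(¬q → h). Since O(¬q) holds, K gives O(h).
With premise 4, O(h → ¬a), the K-axiom yields O(¬a).
Premises 3, 6, 7, 8, 9, 12 do not contribute to this derivation.
So O(¬a) follows.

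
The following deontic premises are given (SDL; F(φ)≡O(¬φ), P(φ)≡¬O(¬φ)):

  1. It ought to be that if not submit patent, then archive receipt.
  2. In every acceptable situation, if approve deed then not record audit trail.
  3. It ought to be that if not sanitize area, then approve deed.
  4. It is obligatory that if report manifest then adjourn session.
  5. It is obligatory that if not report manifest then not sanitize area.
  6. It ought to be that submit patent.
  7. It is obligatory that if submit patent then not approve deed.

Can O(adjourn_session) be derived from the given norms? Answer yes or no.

Premise 6 states O(submit_patent) outright.
Premise 7 is O(submit_patent → ¬approve_deed); since O(submit_patent), deontic closure gives O(¬approve_deed).
Premise 3, O(¬sanitize_area → approve_deed), contraposes to O(¬approve_deed → sanitize_area); with O(¬approve_deed) we get O(sanitize_area).
The contrapositive of premise 5 (O(¬report_manifest → ¬sanitize_area)) is O(sanitize_area → report_manifest), and O(sanitize_area) is already established, so O(report_manifest).
Premise 4 is O(report_manifest → adjourn_session); since O(report_manifest), deontic closure gives O(adjourn_session).
Premises 1, 2 do not contribute to this derivation.
So O(adjourn_session) follows.

Yes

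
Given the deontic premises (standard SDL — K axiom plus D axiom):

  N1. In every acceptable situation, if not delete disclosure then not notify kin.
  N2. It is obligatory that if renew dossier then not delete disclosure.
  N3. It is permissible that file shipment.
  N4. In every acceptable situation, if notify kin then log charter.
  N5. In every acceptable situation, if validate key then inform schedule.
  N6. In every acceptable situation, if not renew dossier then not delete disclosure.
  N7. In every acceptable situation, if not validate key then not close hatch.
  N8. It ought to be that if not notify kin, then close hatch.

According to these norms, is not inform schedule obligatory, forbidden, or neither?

Forbidden

Premises 6 and 2 cover both cases: O(¬renew_dossier → ¬delete_disclosure) and O(renew_dossier → ¬delete_disclosure). Since ¬renew_dossier ∨ renew_dossier is a tautology, O(¬delete_disclosure) follows.
From O(¬delete_disclosure) and premise 1, O(¬delete_disclosure → ¬notify_kin), we obtain O(¬notify_kin).
From O(¬notify_kin) and premise 8, O(¬notify_kin → close_hatch), we obtain O(close_hatch).
Premise 7 is O(¬validate_key → ¬close_hatch); contrapositively O(close_hatch → validate_key). Since O(close_hatch) holds, K gives O(validate_key).
With premise 5, O(validate_key → inform_schedule), the K-axiom yields O(inform_schedule).
Premises 3, 4 do not contribute to this derivation.
Thus O(inform_schedule), which is F(¬inform_schedule): ¬inform_schedule is forbidden.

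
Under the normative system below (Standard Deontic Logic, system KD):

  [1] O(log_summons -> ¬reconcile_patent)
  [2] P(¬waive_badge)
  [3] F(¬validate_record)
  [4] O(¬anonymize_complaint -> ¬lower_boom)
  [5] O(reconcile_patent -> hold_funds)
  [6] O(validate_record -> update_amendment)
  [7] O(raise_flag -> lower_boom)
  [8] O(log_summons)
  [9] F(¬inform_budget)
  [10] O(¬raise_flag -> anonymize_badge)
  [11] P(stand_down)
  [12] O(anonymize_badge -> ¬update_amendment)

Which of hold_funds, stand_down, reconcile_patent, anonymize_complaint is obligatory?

anonymize_complaint

Premise 3, F(¬validate_record), is equivalent to O(validate_record).
Premise 6 is O(validate_record -> update_amendment); since O(validate_record), deontic closure gives O(update_amendment).
The contrapositive of premise 12 (O(anonymize_badge -> ¬update_amendment)) is O(update_amendment -> ¬anonymize_badge), and O(update_amendment) is already established, so O(¬anonymize_badge).
The contrapositive of premise 10 (O(¬raise_flag -> anonymize_badge)) is O(¬anonymize_badge -> raise_flag), and O(¬anonymize_badge) is already established, so O(raise_flag).
Premise 7 is O(raise_flag -> lower_boom); since O(raise_flag), deontic closure gives O(lower_boom).
Premise 4 is O(¬anonymize_complaint -> ¬lower_boom); contrapositively O(lower_boom -> anonymize_complaint). Since O(lower_boom) holds, K gives O(anonymize_complaint).
So O(anonymize_complaint) holds — anonymize_complaint is obligatory. None of the other listed options is made obligatory by any chain of premises.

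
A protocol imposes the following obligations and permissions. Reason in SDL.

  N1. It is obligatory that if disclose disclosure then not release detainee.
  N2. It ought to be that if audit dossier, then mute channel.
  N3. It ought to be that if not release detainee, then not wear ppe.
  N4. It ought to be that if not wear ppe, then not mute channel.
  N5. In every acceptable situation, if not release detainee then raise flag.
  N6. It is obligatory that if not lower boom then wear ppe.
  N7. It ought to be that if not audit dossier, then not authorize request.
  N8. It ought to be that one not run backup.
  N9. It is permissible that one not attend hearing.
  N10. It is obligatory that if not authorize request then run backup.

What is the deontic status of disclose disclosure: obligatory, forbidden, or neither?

Premise 8 gives O(¬run_backup).
The contrapositive of premise 10 (O(¬authorize_request → run_backup)) is O(¬run_backup → authorize_request), and O(¬run_backup) is already established, so O(authorize_request).
Premise 7 is O(¬audit_dossier → ¬authorize_request); contrapositively O(authorize_request → audit_dossier). Since O(authorize_request) holds, K gives O(audit_dossier).
Premise 2 is O(audit_dossier → mute_channel); since O(audit_dossier), deontic closure gives O(mute_channel).
Premise 4 is O(¬wear_ppe → ¬mute_channel); contrapositively O(mute_channel → wear_ppe). Since O(mute_channel) holds, K gives O(wear_ppe).
Premise 3, O(¬release_detainee → ¬wear_ppe), contraposes to O(wear_ppe → release_detainee); with O(wear_ppe) we get O(release_detainee).
The contrapositive of premise 1 (O(disclose_disclosure → ¬release_detainee)) is O(release_detainee → ¬disclose_disclosure), and O(release_detainee) is already established, so O(¬disclose_disclosure).
Premises 5, 6, 9 do not contribute to this derivation.
Thus O(¬disclose_disclosure), which is F(disclose_disclosure): disclose_disclosure is forbidden.

Forbidden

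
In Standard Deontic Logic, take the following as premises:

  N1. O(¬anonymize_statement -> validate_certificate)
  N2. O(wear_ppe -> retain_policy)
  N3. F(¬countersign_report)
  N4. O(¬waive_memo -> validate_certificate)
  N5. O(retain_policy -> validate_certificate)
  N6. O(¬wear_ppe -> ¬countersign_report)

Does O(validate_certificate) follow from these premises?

F(¬countersign_report) at premise 3 means O(countersign_report).
Premise 6, O(¬wear_ppe -> ¬countersign_report), contraposes to O(countersign_report -> wear_ppe); with O(countersign_report) we get O(wear_ppe).
Premise 2 is O(wear_ppe -> retain_policy); since O(wear_ppe), deontic closure gives O(retain_policy).
Premise 5 is O(retain_policy -> validate_certificate); since O(retain_policy), deontic closure gives O(validate_certificate).
Premises 1, 4 do not contribute to this derivation.
So O(validate_certificate) follows.

Yes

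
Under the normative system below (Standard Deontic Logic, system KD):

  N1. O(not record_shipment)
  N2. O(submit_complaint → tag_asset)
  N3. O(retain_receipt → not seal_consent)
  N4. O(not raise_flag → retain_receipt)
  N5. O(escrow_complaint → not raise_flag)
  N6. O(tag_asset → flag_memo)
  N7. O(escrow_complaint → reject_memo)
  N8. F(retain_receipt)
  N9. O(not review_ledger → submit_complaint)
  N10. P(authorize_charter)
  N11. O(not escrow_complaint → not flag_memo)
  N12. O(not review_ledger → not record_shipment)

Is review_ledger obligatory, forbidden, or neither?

Obligatory

Premise 8, F(retain_receipt), is equivalent to O(not retain_receipt).
Premise 4, O(not raise_flag → retain_receipt), contraposes to O(not retain_receipt → raise_flag); with O(not retain_receipt) we get O(raise_flag).
Premise 5, O(escrow_complaint → not raise_flag), contraposes to O(raise_flag → not escrow_complaint); with O(raise_flag) we get O(not escrow_complaint).
With premise 11, O(not escrow_complaint → not flag_memo), the K-axiom yields O(not flag_memo).
Premise 6, O(tag_asset → flag_memo), contraposes to O(not flag_memo → not tag_asset); with O(not flag_memo) we get O(not tag_asset).
Premise 2 is O(submit_complaint → tag_asset); contrapositively O(not tag_asset → not submit_complaint). Since O(not tag_asset) holds, K gives O(not submit_complaint).
Premise 9 is O(not review_ledger → submit_complaint); contrapositively O(not submit_complaint → review_ledger). Since O(not submit_complaint) holds, K gives O(review_ledger).
Premises 1, 3, 7, 10, 12 do not contribute to this derivation.
Hence review_ledger is obligatory.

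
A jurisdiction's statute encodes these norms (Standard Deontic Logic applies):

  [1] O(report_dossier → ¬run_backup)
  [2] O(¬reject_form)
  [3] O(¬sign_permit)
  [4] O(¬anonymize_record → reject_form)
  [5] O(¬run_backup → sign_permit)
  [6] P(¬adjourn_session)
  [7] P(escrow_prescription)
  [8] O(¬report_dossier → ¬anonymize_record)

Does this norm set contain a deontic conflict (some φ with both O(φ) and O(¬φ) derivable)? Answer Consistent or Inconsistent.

From premise 3 we have O(¬sign_permit).
Premise 5, O(¬run_backup → sign_permit), contraposes to O(¬sign_permit → run_backup); with O(¬sign_permit) we get O(run_backup).
The contrapositive of premise 1 (O(report_dossier → ¬run_backup)) is O(run_backup → ¬report_dossier), and O(run_backup) is already established, so O(¬report_dossier).
Premise 8 is O(¬report_dossier → ¬anonymize_record); since O(¬report_dossier), deontic closure gives O(¬anonymize_record).
Premise 4 is O(¬anonymize_record → reject_form); since O(¬anonymize_record), deontic closure gives O(reject_form).
But premise 2 directly asserts O(¬reject_form).
We now have both O(reject_form) and O(¬reject_form) — reject_form is simultaneously obligatory and forbidden, violating the D-axiom.

Inconsistent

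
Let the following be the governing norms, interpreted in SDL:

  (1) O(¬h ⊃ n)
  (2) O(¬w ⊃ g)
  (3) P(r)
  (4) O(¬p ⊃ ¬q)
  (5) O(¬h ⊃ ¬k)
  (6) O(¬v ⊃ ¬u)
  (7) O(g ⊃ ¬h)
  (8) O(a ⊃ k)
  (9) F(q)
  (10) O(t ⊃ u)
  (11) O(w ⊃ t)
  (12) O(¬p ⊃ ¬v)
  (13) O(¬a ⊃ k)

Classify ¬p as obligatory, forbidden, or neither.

Forbidden

By case analysis on ¬a: premise 13 gives O(¬a ⊃ k) and premise 8 gives O(a ⊃ k), so O(k) either way.
The contrapositive of premise 5 (O(¬h ⊃ ¬k)) is O(k ⊃ h), and O(k) is already established, so O(h).
Premise 7, O(g ⊃ ¬h), contraposes to O(h ⊃ ¬g); with O(h) we get O(¬g).
Premise 2, O(¬w ⊃ g), contraposes to O(¬g ⊃ w); with O(¬g) we get O(w).
Premise 11 is O(w ⊃ t); since O(w), deontic closure gives O(t).
With premise 10, O(t ⊃ u), the K-axiom yields O(u).
The contrapositive of premise 6 (O(¬v ⊃ ¬u)) is O(u ⊃ v), and O(u) is already established, so O(v).
Premise 12, O(¬p ⊃ ¬v), contraposes to O(v ⊃ p); with O(v) we get O(p).
Premises 1, 3, 4, 9 do not contribute to this derivation.
Thus O(p), which is F(¬p): ¬p is forbidden.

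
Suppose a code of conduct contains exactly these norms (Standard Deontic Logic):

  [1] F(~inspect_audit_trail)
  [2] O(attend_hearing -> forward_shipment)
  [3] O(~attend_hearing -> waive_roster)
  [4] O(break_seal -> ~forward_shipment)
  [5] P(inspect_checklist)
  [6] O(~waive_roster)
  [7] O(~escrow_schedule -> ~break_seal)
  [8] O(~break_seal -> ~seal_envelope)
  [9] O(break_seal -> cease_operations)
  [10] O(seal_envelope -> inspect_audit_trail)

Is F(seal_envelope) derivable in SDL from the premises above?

Yes

From premise 6 we have O(~waive_roster).
Premise 3, O(~attend_hearing -> waive_roster), contraposes to O(~waive_roster -> attend_hearing); with O(~waive_roster) we get O(attend_hearing).
From O(attend_hearing) and premise 2, O(attend_hearing -> forward_shipment), we obtain O(forward_shipment).
The contrapositive of premise 4 (O(break_seal -> ~forward_shipment)) is O(forward_shipment -> ~break_seal), and O(forward_shipment) is already established, so O(~break_seal).
Premise 8 is O(~break_seal -> ~seal_envelope); since O(~break_seal), deontic closure gives O(~seal_envelope).
Premises 1, 5, 7, 9, 10 do not contribute to this derivation.
So O(~seal_envelope) holds, i.e. F(seal_envelope). The claim follows.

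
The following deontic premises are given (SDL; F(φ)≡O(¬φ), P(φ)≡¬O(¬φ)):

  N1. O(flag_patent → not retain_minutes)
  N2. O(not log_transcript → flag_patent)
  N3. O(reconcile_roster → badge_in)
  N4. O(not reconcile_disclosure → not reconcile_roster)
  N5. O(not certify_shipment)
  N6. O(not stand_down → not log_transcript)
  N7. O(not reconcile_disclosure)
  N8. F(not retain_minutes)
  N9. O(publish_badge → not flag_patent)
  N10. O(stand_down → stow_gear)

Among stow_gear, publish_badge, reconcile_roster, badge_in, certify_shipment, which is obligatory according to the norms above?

stow_gear

Premise 8, F(not retain_minutes), is equivalent to O(retain_minutes).
Premise 1, O(flag_patent → not retain_minutes), contraposes to O(retain_minutes → not flag_patent); with O(retain_minutes) we get O(not flag_patent).
The contrapositive of premise 2 (O(not log_transcript → flag_patent)) is O(not flag_patent → log_transcript), and O(not flag_patent) is already established, so O(log_transcript).
Premise 6, O(not stand_down → not log_transcript), contraposes to O(log_transcript → stand_down); with O(log_transcript) we get O(stand_down).
From O(stand_down) and premise 10, O(stand_down → stow_gear), we obtain O(stow_gear).
So O(stow_gear) holds — stow_gear is obligatory. None of the other listed options is made obligatory by any chain of premises.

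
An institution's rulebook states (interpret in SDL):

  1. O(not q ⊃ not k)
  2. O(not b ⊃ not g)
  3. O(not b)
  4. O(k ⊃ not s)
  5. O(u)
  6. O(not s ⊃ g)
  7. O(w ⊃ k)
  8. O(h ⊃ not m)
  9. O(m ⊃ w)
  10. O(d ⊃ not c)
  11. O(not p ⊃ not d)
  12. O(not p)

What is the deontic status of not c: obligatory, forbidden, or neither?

Premise 10 is O(d ⊃ not c), but O(d) is not derivable from the premises, so it does not yield O(not c).
No premise or chain of K-axiom applications forces O(not c), and none forces O(c). So not c is neither obligatory nor forbidden under these norms.

Neither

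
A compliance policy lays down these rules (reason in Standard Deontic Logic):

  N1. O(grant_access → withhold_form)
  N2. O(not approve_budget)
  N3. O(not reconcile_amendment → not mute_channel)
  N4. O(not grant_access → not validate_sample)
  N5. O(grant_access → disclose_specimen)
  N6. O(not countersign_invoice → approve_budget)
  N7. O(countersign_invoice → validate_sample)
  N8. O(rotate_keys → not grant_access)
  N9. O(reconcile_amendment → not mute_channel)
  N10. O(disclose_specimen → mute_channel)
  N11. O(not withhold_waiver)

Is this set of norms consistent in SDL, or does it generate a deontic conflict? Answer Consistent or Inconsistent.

Premises 9 and 3 are O(reconcile_amendment → not mute_channel) and O(not reconcile_amendment → not mute_channel); every ideal world satisfies reconcile_amendment or not reconcile_amendment, so in either case not mute_channel holds — hence O(not mute_channel).
Premise 10 is O(disclose_specimen → mute_channel); contrapositively O(not mute_channel → not disclose_specimen). Since O(not mute_channel) holds, K gives O(not disclose_specimen).
Premise 5, O(grant_access → disclose_specimen), contraposes to O(not disclose_specimen → not grant_access); with O(not disclose_specimen) we get O(not grant_access).
Premise 4 is O(not grant_access → not validate_sample); since O(not grant_access), deontic closure gives O(not validate_sample).
Premise 7 is O(countersign_invoice → validate_sample); contrapositively O(not validate_sample → not countersign_invoice). Since O(not validate_sample) holds, K gives O(not countersign_invoice).
Applying K to premise 6 (O(not countersign_invoice → approve_budget)) and O(not countersign_invoice) yields O(approve_budget).
Yet premise 2 states O(not approve_budget).
We now have both O(approve_budget) and O(not approve_budget) — approve_budget is simultaneously obligatory and forbidden, violating the D-axiom.

Inconsistent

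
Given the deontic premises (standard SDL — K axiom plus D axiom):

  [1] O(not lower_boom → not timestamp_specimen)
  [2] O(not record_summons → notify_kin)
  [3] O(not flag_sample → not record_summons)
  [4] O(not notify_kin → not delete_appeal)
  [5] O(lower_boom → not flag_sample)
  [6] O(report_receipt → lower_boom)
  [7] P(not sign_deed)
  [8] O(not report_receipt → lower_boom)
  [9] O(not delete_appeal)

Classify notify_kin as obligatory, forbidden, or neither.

Obligatory

By case analysis on report_receipt: premise 6 gives O(report_receipt → lower_boom) and premise 8 gives O(not report_receipt → lower_boom), so O(lower_boom) either way.
With premise 5, O(lower_boom → not flag_sample), the K-axiom yields O(not flag_sample).
From O(not flag_sample) and premise 3, O(not flag_sample → not record_summons), we obtain O(not record_summons).
Applying K to premise 2 (O(not record_summons → notify_kin)) and O(not record_summons) yields O(notify_kin).
Premises 1, 4, 7, 9 do not contribute to this derivation.
Hence notify_kin is obligatory.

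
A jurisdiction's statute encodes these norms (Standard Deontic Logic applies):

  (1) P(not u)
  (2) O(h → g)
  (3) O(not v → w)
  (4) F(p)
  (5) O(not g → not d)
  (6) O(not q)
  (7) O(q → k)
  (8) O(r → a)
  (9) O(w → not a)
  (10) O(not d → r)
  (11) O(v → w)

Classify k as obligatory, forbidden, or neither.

Premise 7 is O(q → k), but O(q) is not derivable from the premises, so it does not yield O(k).
No premise or chain of K-axiom applications forces O(k), and none forces O(not k). So k is neither obligatory nor forbidden under these norms.

Neither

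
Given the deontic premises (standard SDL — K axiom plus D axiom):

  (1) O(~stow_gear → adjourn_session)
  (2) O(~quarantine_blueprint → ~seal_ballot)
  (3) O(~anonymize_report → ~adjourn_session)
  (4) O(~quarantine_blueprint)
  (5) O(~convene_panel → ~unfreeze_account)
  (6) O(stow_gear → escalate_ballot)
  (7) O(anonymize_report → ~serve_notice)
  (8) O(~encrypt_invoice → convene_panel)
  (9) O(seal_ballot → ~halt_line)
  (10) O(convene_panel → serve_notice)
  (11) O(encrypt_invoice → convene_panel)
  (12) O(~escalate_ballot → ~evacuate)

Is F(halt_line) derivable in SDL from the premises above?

Premise 9 is O(seal_ballot → ~halt_line), but O(seal_ballot) is not derivable from the premises, so it does not yield O(~halt_line).
No other premise forces O(~halt_line). An ideal world satisfying every premise can still have halt_line true, so F(halt_line) is not derivable.

No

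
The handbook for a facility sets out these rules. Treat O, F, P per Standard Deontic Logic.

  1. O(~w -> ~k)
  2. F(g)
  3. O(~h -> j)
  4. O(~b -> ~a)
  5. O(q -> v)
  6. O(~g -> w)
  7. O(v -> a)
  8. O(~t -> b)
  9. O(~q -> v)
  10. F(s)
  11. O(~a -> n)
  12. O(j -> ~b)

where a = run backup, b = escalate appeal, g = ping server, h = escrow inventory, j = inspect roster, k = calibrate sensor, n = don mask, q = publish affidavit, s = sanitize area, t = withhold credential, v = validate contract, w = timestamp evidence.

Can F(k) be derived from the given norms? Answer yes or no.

Premise 1 is O(~w -> ~k), but O(~w) is not derivable from the premises, so it does not yield O(~k).
No other premise forces O(~k). An ideal world satisfying every premise can still have k true, so F(k) is not derivable.

No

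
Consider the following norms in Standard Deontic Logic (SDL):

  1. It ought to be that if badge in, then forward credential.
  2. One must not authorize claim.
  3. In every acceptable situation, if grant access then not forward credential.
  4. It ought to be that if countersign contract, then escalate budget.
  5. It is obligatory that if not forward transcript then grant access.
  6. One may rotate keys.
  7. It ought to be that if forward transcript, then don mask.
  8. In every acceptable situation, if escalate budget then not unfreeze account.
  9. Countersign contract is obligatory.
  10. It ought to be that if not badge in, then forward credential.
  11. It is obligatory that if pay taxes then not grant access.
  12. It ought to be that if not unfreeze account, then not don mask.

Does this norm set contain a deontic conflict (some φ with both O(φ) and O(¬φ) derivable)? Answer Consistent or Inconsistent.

Premises 10 and 1 cover both cases: O(¬badge_in → forward_credential) and O(badge_in → forward_credential). Since ¬badge_in ∨ badge_in is a tautology, O(forward_credential) follows.
Premise 3 is O(grant_access → ¬forward_credential); contrapositively O(forward_credential → ¬grant_access). Since O(forward_credential) holds, K gives O(¬grant_access).
Premise 5 is O(¬forward_transcript → grant_access); contrapositively O(¬grant_access → forward_transcript). Since O(¬grant_access) holds, K gives O(forward_transcript).
With premise 7, O(forward_transcript → don_mask), the K-axiom yields O(don_mask).
The contrapositive of premise 12 (O(¬unfreeze_account → ¬don_mask)) is O(don_mask → unfreeze_account), and O(don_mask) is already established, so O(unfreeze_account).
The contrapositive of premise 8 (O(escalate_budget → ¬unfreeze_account)) is O(unfreeze_account → ¬escalate_budget), and O(unfreeze_account) is already established, so O(¬escalate_budget).
Premise 4 is O(countersign_contract → escalate_budget); contrapositively O(¬escalate_budget → ¬countersign_contract). Since O(¬escalate_budget) holds, K gives O(¬countersign_contract).
But premise 9 directly asserts O(countersign_contract).
We now have both O(¬countersign_contract) and O(countersign_contract) — countersign_contract is simultaneously obligatory and forbidden, violating the D-axiom.

Inconsistent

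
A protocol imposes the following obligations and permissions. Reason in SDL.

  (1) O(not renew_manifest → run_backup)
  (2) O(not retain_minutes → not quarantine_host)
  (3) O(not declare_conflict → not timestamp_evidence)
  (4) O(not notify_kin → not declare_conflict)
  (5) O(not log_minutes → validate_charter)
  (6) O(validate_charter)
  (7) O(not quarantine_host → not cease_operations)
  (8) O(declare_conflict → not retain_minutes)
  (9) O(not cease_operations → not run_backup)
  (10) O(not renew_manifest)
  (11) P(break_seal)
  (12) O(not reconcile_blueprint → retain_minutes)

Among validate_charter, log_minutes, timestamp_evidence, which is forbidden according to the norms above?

timestamp_evidence

From premise 10 we have O(not renew_manifest).
From O(not renew_manifest) and premise 1, O(not renew_manifest → run_backup), we obtain O(run_backup).
Premise 9, O(not cease_operations → not run_backup), contraposes to O(run_backup → cease_operations); with O(run_backup) we get O(cease_operations).
Premise 7, O(not quarantine_host → not cease_operations), contraposes to O(cease_operations → quarantine_host); with O(cease_operations) we get O(quarantine_host).
Premise 2, O(not retain_minutes → not quarantine_host), contraposes to O(quarantine_host → retain_minutes); with O(quarantine_host) we get O(retain_minutes).
Premise 8 is O(declare_conflict → not retain_minutes); contrapositively O(retain_minutes → not declare_conflict). Since O(retain_minutes) holds, K gives O(not declare_conflict).
Premise 3 is O(not declare_conflict → not timestamp_evidence); since O(not declare_conflict), deontic closure gives O(not timestamp_evidence).
So O(not timestamp_evidence) holds, i.e. timestamp_evidence is forbidden. None of the other listed options is forbidden under the premises.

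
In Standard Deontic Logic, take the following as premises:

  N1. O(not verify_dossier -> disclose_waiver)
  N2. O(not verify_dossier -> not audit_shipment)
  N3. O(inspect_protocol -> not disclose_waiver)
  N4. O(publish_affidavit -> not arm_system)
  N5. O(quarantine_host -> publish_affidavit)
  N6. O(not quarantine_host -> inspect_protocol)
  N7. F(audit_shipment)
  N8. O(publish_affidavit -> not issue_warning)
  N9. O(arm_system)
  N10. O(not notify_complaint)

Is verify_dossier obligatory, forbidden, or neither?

Premise 9 gives O(arm_system).
Premise 4 is O(publish_affidavit -> not arm_system); contrapositively O(arm_system -> not publish_affidavit). Since O(arm_system) holds, K gives O(not publish_affidavit).
Premise 5, O(quarantine_host -> publish_affidavit), contraposes to O(not publish_affidavit -> not quarantine_host); with O(not publish_affidavit) we get O(not quarantine_host).
With premise 6, O(not quarantine_host -> inspect_protocol), the K-axiom yields O(inspect_protocol).
With premise 3, O(inspect_protocol -> not disclose_waiver), the K-axiom yields O(not disclose_waiver).
Premise 1 is O(not verify_dossier -> disclose_waiver); contrapositively O(not disclose_waiver -> verify_dossier). Since O(not disclose_waiver) holds, K gives O(verify_dossier).
Premises 2, 7, 8, 10 do not contribute to this derivation.
Hence verify_dossier is obligatory.

Obligatory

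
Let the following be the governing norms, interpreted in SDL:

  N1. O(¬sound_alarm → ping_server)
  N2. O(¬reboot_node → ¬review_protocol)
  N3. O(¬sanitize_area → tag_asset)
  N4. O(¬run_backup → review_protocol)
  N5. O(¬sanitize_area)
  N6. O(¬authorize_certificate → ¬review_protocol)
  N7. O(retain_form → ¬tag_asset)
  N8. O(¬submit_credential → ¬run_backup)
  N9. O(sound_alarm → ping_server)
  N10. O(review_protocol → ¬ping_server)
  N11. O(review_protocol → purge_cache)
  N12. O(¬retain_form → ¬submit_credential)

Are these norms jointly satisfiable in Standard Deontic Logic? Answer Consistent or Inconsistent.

Inconsistent

By case analysis on sound_alarm: premise 9 gives O(sound_alarm → ping_server) and premise 1 gives O(¬sound_alarm → ping_server), so O(ping_server) either way.
Premise 10, O(review_protocol → ¬ping_server), contraposes to O(ping_server → ¬review_protocol); with O(ping_server) we get O(¬review_protocol).
Premise 4 is O(¬run_backup → review_protocol); contrapositively O(¬review_protocol → run_backup). Since O(¬review_protocol) holds, K gives O(run_backup).
Premise 8, O(¬submit_credential → ¬run_backup), contraposes to O(run_backup → submit_credential); with O(run_backup) we get O(submit_credential).
Premise 12, O(¬retain_form → ¬submit_credential), contraposes to O(submit_credential → retain_form); with O(submit_credential) we get O(retain_form).
From O(retain_form) and premise 7, O(retain_form → ¬tag_asset), we obtain O(¬tag_asset).
Premise 3 is O(¬sanitize_area → tag_asset); contrapositively O(¬tag_asset → sanitize_area). Since O(¬tag_asset) holds, K gives O(sanitize_area).
Yet premise 5 states O(¬sanitize_area).
We now have both O(sanitize_area) and O(¬sanitize_area) — sanitize_area is simultaneously obligatory and forbidden, violating the D-axiom.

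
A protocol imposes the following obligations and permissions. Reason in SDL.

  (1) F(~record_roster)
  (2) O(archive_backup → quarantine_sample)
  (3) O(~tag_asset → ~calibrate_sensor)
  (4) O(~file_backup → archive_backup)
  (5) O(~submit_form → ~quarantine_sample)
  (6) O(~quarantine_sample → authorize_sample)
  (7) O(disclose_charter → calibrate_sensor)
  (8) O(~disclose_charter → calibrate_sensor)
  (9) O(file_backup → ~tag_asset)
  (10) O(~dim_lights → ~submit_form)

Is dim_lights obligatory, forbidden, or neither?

By case analysis on disclose_charter: premise 7 gives O(disclose_charter → calibrate_sensor) and premise 8 gives O(~disclose_charter → calibrate_sensor), so O(calibrate_sensor) either way.
The contrapositive of premise 3 (O(~tag_asset → ~calibrate_sensor)) is O(calibrate_sensor → tag_asset), and O(calibrate_sensor) is already established, so O(tag_asset).
Premise 9, O(file_backup → ~tag_asset), contraposes to O(tag_asset → ~file_backup); with O(tag_asset) we get O(~file_backup).
From O(~file_backup) and premise 4, O(~file_backup → archive_backup), we obtain O(archive_backup).
With premise 2, O(archive_backup → quarantine_sample), the K-axiom yields O(quarantine_sample).
Premise 5, O(~submit_form → ~quarantine_sample), contraposes to O(quarantine_sample → submit_form); with O(quarantine_sample) we get O(submit_form).
Premise 10 is O(~dim_lights → ~submit_form); contrapositively O(submit_form → dim_lights). Since O(submit_form) holds, K gives O(dim_lights).
Premises 1, 6 do not contribute to this derivation.
Hence dim_lights is obligatory.

Obligatory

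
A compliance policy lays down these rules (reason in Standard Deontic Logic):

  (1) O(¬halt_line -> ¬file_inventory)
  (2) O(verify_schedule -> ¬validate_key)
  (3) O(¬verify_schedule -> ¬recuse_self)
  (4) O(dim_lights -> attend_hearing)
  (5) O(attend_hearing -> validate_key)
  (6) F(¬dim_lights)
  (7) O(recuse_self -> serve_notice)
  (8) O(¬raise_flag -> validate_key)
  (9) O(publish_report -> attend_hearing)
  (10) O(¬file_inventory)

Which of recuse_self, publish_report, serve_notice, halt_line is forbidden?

Premise 6 is F(¬dim_lights), i.e. O(dim_lights).
Applying K to premise 4 (O(dim_lights -> attend_hearing)) and O(dim_lights) yields O(attend_hearing).
Applying K to premise 5 (O(attend_hearing -> validate_key)) and O(attend_hearing) yields O(validate_key).
Premise 2, O(verify_schedule -> ¬validate_key), contraposes to O(validate_key -> ¬verify_schedule); with O(validate_key) we get O(¬verify_schedule).
Premise 3 is O(¬verify_schedule -> ¬recuse_self); since O(¬verify_schedule), deontic closure gives O(¬recuse_self).
So O(¬recuse_self) holds, i.e. recuse_self is forbidden. None of the other listed options is forbidden under the premises.

recuse_self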